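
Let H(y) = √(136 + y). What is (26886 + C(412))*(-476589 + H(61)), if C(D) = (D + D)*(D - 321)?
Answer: -48550121430 + 101870*√197 ≈ -4.8549e+10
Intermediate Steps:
C(D) = 2*D*(-321 + D) (C(D) = (2*D)*(-321 + D) = 2*D*(-321 + D))
(26886 + C(412))*(-476589 + H(61)) = (26886 + 2*412*(-321 + 412))*(-476589 + √(136 + 61)) = (26886 + 2*412*91)*(-476589 + √197) = (26886 + 74984)*(-476589 + √197) = 101870*(-476589 + √197) = -48550121430 + 101870*√197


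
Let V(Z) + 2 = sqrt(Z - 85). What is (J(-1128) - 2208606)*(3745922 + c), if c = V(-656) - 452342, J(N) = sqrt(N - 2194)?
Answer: -(2208606 - I*sqrt(3322))*(3293578 + I*sqrt(741)) ≈ -7.2742e+12 + 1.2971e+8*I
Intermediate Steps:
V(Z) = -2 + sqrt(-85 + Z) (V(Z) = -2 + sqrt(Z - 85) = -2 + sqrt(-85 + Z))
J(N) = sqrt(-2194 + N)
c = -452344 + I*sqrt(741) (c = (-2 + sqrt(-85 - 656)) - 452342 = (-2 + sqrt(-741)) - 452342 = (-2 + I*sqrt(741)) - 452342 = -452344 + I*sqrt(741) ≈ -4.5234e+5 + 27.221*I)
(J(-1128) - 2208606)*(3745922 + c) = (sqrt(-2194 - 1128) - 2208606)*(3745922 + (-452344 + I*sqrt(741))) = (sqrt(-3322) - 2208606)*(3293578 + I*sqrt(741)) = (I*sqrt(3322) - 2208606)*(3293578 + I*sqrt(741)) = (-2208606 + I*sqrt(3322))*(3293578 + I*sqrt(741))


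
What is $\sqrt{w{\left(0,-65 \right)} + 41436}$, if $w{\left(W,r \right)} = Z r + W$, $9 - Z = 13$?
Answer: $4 \sqrt{2606} \approx 204.2$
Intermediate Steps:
$Z = -4$ ($Z = 9 - 13 = -4$)
$w{\left(W,r \right)} = W - 4 r$ ($w{\left(W,r \right)} = - 4 r + W = W - 4 r$)
$\sqrt{w{\left(0,-65 \right)} + 41436} = \sqrt{\left(0 - -260\right) + 41436} = \sqrt{\left(0 + 260\right) + 41436} = \sqrt{260 + 41436} = \sqrt{41696} = 4 \sqrt{2606}$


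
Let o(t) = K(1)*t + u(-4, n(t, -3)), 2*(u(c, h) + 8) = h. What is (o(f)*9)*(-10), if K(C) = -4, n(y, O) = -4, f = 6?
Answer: 3060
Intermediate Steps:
u(c, h) = -8 + h/2
o(t) = -10 - 4*t (o(t) = -4*t + (-8 + (½)*(-4)) = -4*t + (-8 - 2) = -4*t - 10 = -10 - 4*t)
(o(f)*9)*(-10) = ((-10 - 4*6)*9)*(-10) = ((-10 - 24)*9)*(-10) = -34*9*(-10) = -306*(-10) = 3060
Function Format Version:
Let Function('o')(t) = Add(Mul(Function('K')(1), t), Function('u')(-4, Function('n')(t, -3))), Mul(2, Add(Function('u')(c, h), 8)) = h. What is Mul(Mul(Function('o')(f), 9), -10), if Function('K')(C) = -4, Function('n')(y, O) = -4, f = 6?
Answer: 3060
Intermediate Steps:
Function('u')(c, h) = Add(-8, Mul(Rational(1, 2), h))
Function('o')(t) = Add(-10, Mul(-4, t)) (Function('o')(t) = Add(Mul(-4, t), Add(-8, Mul(Rational(1, 2), -4))) = Add(Mul(-4, t), Add(-8, -2)) = Add(Mul(-4, t), -10) = Add(-10, Mul(-4, t)))
Mul(Mul(Function('o')(f), 9), -10) = Mul(Mul(Add(-10, Mul(-4, 6)), 9), -10) = Mul(Mul(Add(-10, -24), 9), -10) = Mul(Mul(-34, 9), -10) = Mul(-306, -10) = 3060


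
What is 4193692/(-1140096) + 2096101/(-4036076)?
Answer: -1207238499893/287594631456 ≈ -4.1977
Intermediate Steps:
4193692/(-1140096) + 2096101/(-4036076) = 4193692*(-1/1140096) + 2096101*(-1/4036076) = -1048423/285024 - 2096101/4036076 = -1207238499893/287594631456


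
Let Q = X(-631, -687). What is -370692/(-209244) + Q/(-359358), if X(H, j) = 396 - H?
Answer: 1583288597/895160778 ≈ 1.7687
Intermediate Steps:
Q = 1027 (Q = 396 - 1*(-631) = 396 + 631 = 1027)
-370692/(-209244) + Q/(-359358) = -370692/(-209244) + 1027/(-359358) = -370692*(-1/209244) + 1027*(-1/359358) = 4413/2491 - 1027/359358 = 1583288597/895160778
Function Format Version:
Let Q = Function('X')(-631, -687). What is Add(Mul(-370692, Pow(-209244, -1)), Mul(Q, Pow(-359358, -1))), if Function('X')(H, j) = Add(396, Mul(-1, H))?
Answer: Rational(1583288597, 895160778) ≈ 1.7687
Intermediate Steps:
Q = 1027 (Q = Add(396, Mul(-1, -631)) = Add(396, 631) = 1027)
Add(Mul(-370692, Pow(-209244, -1)), Mul(Q, Pow(-359358, -1))) = Add(Mul(-370692, Pow(-209244, -1)), Mul(1027, Pow(-359358, -1))) = Add(Mul(-370692, Rational(-1, 209244)), Mul(1027, Rational(-1, 359358))) = Add(Rational(4413, 2491), Rational(-1027, 359358)) = Rational(1583288597, 895160778)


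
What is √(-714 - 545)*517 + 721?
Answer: 721 + 517*I*√1259 ≈ 721.0 + 18344.0*I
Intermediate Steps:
√(-714 - 545)*517 + 721 = √(-1259)*517 + 721 = (I*√1259)*517 + 721 = 517*I*√1259 + 721 = 721 + 517*I*√1259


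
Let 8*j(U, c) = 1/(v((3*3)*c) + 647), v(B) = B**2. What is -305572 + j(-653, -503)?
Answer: -50100059704575/163955008 ≈ -3.0557e+5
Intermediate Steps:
j(U, c) = 1/(8*(647 + 81*c**2)) (j(U, c) = 1/(8*(((3*3)*c)**2 + 647)) = 1/(8*((9*c)**2 + 647)) = 1/(8*(81*c**2 + 647)) = 1/(8*(647 + 81*c**2)))
-305572 + j(-653, -503) = -305572 + 1/(8*(647 + 81*(-503)**2)) = -305572 + 1/(8*(647 + 81*253009)) = -305572 + 1/(8*(647 + 20493729)) = -305572 + (1/8)/20494376 = -305572 + (1/8)*(1/20494376) = -305572 + 1/163955008 = -50100059704575/163955008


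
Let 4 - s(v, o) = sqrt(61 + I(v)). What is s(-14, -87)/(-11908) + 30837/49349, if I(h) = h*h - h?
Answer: 91752400/146911973 + sqrt(271)/11908 ≈ 0.62592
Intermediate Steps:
I(h) = h**2 - h
s(v, o) = 4 - sqrt(61 + v*(-1 + v))
s(-14, -87)/(-11908) + 30837/49349 = (4 - sqrt(61 - 14*(-1 - 14)))/(-11908) + 30837/49349 = (4 - sqrt(61 - 14*(-15)))*(-1/11908) + 30837*(1/49349) = (4 - sqrt(61 + 210))*(-1/11908) + 30837/49349 = (4 - sqrt(271))*(-1/11908) + 30837/49349 = (-1/2977 + sqrt(271)/11908) + 30837/49349 = 91752400/146911973 + sqrt(271)/11908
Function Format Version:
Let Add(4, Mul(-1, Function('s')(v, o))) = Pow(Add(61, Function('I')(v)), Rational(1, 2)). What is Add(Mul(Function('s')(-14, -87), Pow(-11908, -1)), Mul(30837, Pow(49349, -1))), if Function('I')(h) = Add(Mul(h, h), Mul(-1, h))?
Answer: Add(Rational(91752400, 146911973), Mul(Rational(1, 11908), Pow(271, Rational(1, 2)))) ≈ 0.62592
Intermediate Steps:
Function('I')(h) = Add(Pow(h, 2), Mul(-1, h))
Function('s')(v, o) = Add(4, Mul(-1, Pow(Add(61, Mul(v, Add(-1, v))), Rational(1, 2))))
Add(Mul(Function('s')(-14, -87), Pow(-11908, -1)), Mul(30837, Pow(49349, -1))) = Add(Mul(Add(4, Mul(-1, Pow(Add(61, Mul(-14, Add(-1, -14))), Rational(1, 2)))), Pow(-11908, -1)), Mul(30837, Pow(49349, -1))) = Add(Mul(Add(4, Mul(-1, Pow(Add(61, Mul(-14, -15)), Rational(1, 2)))), Rational(-1, 11908)), Mul(30837, Rational(1, 49349))) = Add(Mul(Add(4, Mul(-1, Pow(Add(61, 210), Rational(1, 2)))), Rational(-1, 11908)), Rational(30837, 49349)) = Add(Mul(Add(4, Mul(-1, Pow(271, Rational(1, 2)))), Rational(-1, 11908)), Rational(30837, 49349)) = Add(Add(Rational(-1, 2977), Mul(Rational(1, 11908), Pow(271, Rational(1, 2)))), Rational(30837, 49349)) = Add(Rational(91752400, 146911973), Mul(Rational(1, 11908), Pow(271, Rational(1, 2))))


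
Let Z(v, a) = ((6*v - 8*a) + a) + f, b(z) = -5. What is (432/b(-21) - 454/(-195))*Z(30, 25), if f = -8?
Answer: 16394/65 ≈ 252.22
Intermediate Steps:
Z(v, a) = -8 - 7*a + 6*v (Z(v, a) = ((6*v - 8*a) + a) - 8 = ((-8*a + 6*v) + a) - 8 = (-7*a + 6*v) - 8 = -8 - 7*a + 6*v)
(432/b(-21) - 454/(-195))*Z(30, 25) = (432/(-5) - 454/(-195))*(-8 - 7*25 + 6*30) = (432*(-1/5) - 454*(-1/195))*(-8 - 175 + 180) = (-432/5 + 454/195)*(-3) = -16394/195*(-3) = 16394/65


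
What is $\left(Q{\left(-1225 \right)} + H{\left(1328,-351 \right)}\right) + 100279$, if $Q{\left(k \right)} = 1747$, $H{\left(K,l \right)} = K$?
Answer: $103354$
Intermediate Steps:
$\left(Q{\left(-1225 \right)} + H{\left(1328,-351 \right)}\right) + 100279 = \left(1747 + 1328\right) + 100279 = 3075 + 100279 = 103354$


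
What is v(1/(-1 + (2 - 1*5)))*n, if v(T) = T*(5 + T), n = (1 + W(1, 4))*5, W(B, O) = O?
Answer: -475/16 ≈ -29.688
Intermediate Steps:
n = 25 (n = (1 + 4)*5 = 5*5 = 25)
v(1/(-1 + (2 - 1*5)))*n = ((5 + 1/(-1 + (2 - 1*5)))/(-1 + (2 - 1*5)))*25 = ((5 + 1/(-1 + (2 - 5)))/(-1 + (2 - 5)))*25 = ((5 + 1/(-1 - 3))/(-1 - 3))*25 = ((5 + 1/(-4))/(-4))*25 = -(5 - ¼)/4*25 = -¼*19/4*25 = -19/16*25 = -475/16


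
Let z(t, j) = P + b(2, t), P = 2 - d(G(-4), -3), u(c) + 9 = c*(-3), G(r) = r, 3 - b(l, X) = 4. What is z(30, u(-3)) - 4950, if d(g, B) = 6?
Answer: -4955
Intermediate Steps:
b(l, X) = -1 (b(l, X) = 3 - 1*4 = 3 - 4 = -1)
u(c) = -9 - 3*c (u(c) = -9 + c*(-3) = -9 - 3*c)
P = -4 (P = 2 - 1*6 = 2 - 6 = -4)
z(t, j) = -5 (z(t, j) = -4 - 1 = -5)
z(30, u(-3)) - 4950 = -5 - 4950 = -4955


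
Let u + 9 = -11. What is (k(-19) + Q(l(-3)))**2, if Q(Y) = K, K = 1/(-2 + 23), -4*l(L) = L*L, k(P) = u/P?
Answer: 192721/159201 ≈ 1.2106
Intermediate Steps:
u = -20 (u = -9 - 11 = -20)
k(P) = -20/P
l(L) = -L**2/4 (l(L) = -L*L/4 = -L**2/4)
K = 1/21 ≈ 0.047619
Q(Y) = 1/21
(k(-19) + Q(l(-3)))**2 = (-20/(-19) + 1/21)**2 = (-20*(-1/19) + 1/21)**2 = (20/19 + 1/21)**2 = (439/399)**2 = 192721/159201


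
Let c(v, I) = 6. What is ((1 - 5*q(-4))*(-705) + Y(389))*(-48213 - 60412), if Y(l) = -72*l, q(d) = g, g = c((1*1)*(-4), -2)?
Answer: 821530875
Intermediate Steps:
g = 6
q(d) = 6
((1 - 5*q(-4))*(-705) + Y(389))*(-48213 - 60412) = ((1 - 5*6)*(-705) - 72*389)*(-48213 - 60412) = ((1 - 30)*(-705) - 28008)*(-108625) = (-29*(-705) - 28008)*(-108625) = (20445 - 28008)*(-108625) = -7563*(-108625) = 821530875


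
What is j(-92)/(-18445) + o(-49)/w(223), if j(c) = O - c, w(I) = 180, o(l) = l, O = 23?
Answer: -184901/664020 ≈ -0.27846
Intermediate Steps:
j(c) = 23 - c
j(-92)/(-18445) + o(-49)/w(223) = (23 - 1*(-92))/(-18445) - 49/180 = (23 + 92)*(-1/18445) - 49*1/180 = 115*(-1/18445) - 49/180 = -23/3689 - 49/180 = -184901/664020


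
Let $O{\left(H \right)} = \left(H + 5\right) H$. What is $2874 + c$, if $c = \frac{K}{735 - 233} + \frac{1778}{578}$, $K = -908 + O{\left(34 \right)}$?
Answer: $\frac{208760626}{72539} \approx 2877.9$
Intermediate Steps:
$O{\left(H \right)} = H \left(5 + H\right)$ ($O{\left(H \right)} = \left(5 + H\right) H = H \left(5 + H\right)$)
$K = 418$ ($K = -908 + 34 \left(5 + 34\right) = -908 + 34 \cdot 39 = -908 + 1326 = 418$)
$c = \frac{283540}{72539}$ ($c = \frac{418}{735 - 233} + \frac{1778}{578} = \frac{418}{735 - 233} + 1778 \cdot \frac{1}{578} = \frac{418}{502} + \frac{889}{289} = 418 \cdot \frac{1}{502} + \frac{889}{289} = \frac{209}{251} + \frac{889}{289} = \frac{283540}{72539} \approx 3.9088$)
$2874 + c = 2874 + \frac{283540}{72539} = \frac{208760626}{72539}$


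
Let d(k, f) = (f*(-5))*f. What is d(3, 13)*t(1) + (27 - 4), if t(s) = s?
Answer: -822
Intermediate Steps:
d(k, f) = -5*f**2 (d(k, f) = (-5*f)*f = -5*f**2)
d(3, 13)*t(1) + (27 - 4) = -5*13**2*1 + (27 - 4) = -5*169*1 + 23 = -845*1 + 23 = -845 + 23 = -822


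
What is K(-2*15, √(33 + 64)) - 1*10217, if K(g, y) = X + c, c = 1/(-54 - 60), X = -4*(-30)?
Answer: -1151059/114 ≈ -10097.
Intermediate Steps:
X = 120
c = -1/114 (c = 1/(-114) = -1/114 ≈ -0.0087719)
K(g, y) = 13679/114 (K(g, y) = 120 - 1/114 = 13679/114)
K(-2*15, √(33 + 64)) - 1*10217 = 13679/114 - 1*10217 = 13679/114 - 10217 = -1151059/114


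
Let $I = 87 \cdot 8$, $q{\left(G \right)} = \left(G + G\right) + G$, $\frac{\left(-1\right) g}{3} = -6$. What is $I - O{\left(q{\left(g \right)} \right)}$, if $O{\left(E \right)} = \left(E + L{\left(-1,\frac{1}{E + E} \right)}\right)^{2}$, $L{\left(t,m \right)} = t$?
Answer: $-2113$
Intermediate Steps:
$g = 18$ ($g = \left(-3\right) \left(-6\right) = 18$)
$q{\left(G \right)} = 3 G$ ($q{\left(G \right)} = 2 G + G = 3 G$)
$O{\left(E \right)} = \left(-1 + E\right)^{2}$ ($O{\left(E \right)} = \left(E - 1\right)^{2} = \left(-1 + E\right)^{2}$)
$I = 696$
$I - O{\left(q{\left(g \right)} \right)} = 696 - \left(-1 + 3 \cdot 18\right)^{2} = 696 - \left(-1 + 54\right)^{2} = 696 - 53^{2} = 696 - 2809 = -2113$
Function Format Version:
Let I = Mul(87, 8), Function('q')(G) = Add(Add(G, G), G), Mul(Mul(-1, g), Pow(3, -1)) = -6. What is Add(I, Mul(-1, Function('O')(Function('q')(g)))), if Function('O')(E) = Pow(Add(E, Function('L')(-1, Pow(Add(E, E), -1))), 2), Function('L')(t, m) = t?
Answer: -2113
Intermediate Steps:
g = 18 (g = Mul(-3, -6) = 18)
Function('q')(G) = Mul(3, G) (Function('q')(G) = Add(Mul(2, G), G) = Mul(3, G))
Function('O')(E) = Pow(Add(-1, E), 2) (Function('O')(E) = Pow(Add(E, -1), 2) = Pow(Add(-1, E), 2))
I = 696
Add(I, Mul(-1, Function('O')(Function('q')(g)))) = Add(696, Mul(-1, Pow(Add(-1, Mul(3, 18)), 2))) = Add(696, Mul(-1, Pow(Add(-1, 54), 2))) = Add(696, Mul(-1, Pow(53, 2))) = Add(696, Mul(-1, 2809)) = Add(696, -2809) = -2113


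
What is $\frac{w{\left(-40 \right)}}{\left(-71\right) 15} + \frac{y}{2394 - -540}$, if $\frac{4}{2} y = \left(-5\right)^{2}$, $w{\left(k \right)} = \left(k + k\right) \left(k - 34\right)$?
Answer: $- \frac{2314129}{416628} \approx -5.5544$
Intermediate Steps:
$w{\left(k \right)} = 2 k \left(-34 + k\right)$
$y = \frac{25}{2}$ ($y = \frac{\left(-5\right)^{2}}{2} = \frac{1}{2} \cdot 25 = \frac{25}{2} \approx 12.5$)
$\frac{w{\left(-40 \right)}}{\left(-71\right) 15} + \frac{y}{2394 - -540} = \frac{2 \left(-40\right) \left(-34 - 40\right)}{\left(-71\right) 15} + \frac{25}{2 \left(2394 - -540\right)} = \frac{2 \left(-40\right) \left(-74\right)}{-1065} + \frac{25}{2 \left(2394 + 540\right)} = 5920 \left(- \frac{1}{1065}\right) + \frac{25}{2 \cdot 2934} = - \frac{1184}{213} + \frac{25}{2} \cdot \frac{1}{2934} = - \frac{1184}{213} + \frac{25}{5868} = - \frac{2314129}{416628}$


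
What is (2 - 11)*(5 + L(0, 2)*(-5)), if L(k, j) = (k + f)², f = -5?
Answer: 1080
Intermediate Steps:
L(k, j) = (-5 + k)² (L(k, j) = (k - 5)² = (-5 + k)²)
(2 - 11)*(5 + L(0, 2)*(-5)) = (2 - 11)*(5 + (-5 + 0)²*(-5)) = -9*(5 + (-5)²*(-5)) = -9*(5 + 25*(-5)) = -9*(5 - 125) = -9*(-120) = 1080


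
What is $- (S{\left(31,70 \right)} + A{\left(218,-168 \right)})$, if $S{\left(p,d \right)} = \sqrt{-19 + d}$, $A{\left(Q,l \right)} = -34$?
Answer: $34 - \sqrt{51} \approx 26.859$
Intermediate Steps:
$- (S{\left(31,70 \right)} + A{\left(218,-168 \right)}) = - (\sqrt{-19 + 70} - 34) = - (\sqrt{51} - 34) = - (-34 + \sqrt{51}) = 34 - \sqrt{51}$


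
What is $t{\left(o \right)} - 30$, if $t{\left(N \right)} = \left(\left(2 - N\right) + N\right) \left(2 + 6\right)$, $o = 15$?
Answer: $-14$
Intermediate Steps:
$t{\left(N \right)} = 16$ ($t{\left(N \right)} = 2 \cdot 8 = 16$)
$t{\left(o \right)} - 30 = 16 - 30 = -14$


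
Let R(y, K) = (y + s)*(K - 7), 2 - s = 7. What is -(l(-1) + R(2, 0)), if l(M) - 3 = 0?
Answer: -24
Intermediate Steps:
s = -5 (s = 2 - 1*7 = 2 - 7 = -5)
R(y, K) = (-7 + K)*(-5 + y) (R(y, K) = (y - 5)*(K - 7) = (-5 + y)*(-7 + K) = (-7 + K)*(-5 + y))
l(M) = 3 (l(M) = 3 + 0 = 3)
-(l(-1) + R(2, 0)) = -(3 + (35 - 7*2 - 5*0 + 0*2)) = -(3 + (35 - 14 + 0 + 0)) = -(3 + 21) = -1*24 = -24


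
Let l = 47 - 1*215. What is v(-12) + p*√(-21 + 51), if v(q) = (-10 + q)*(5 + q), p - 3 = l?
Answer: 154 - 165*√30 ≈ -749.74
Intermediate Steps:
l = -168 (l = 47 - 215 = -168)
p = -165 (p = 3 - 168 = -165)
v(-12) + p*√(-21 + 51) = (-50 + (-12)² - 5*(-12)) - 165*√(-21 + 51) = (-50 + 144 + 60) - 165*√30 = 154 - 165*√30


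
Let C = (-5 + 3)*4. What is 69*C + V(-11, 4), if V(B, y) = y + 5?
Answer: -543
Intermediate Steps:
V(B, y) = 5 + y
C = -8 (C = -2*4 = -8)
69*C + V(-11, 4) = 69*(-8) + (5 + 4) = -552 + 9 = -543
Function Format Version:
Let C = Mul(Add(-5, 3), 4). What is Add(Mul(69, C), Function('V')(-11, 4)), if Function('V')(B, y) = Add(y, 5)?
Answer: -543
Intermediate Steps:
Function('V')(B, y) = Add(5, y)
C = -8 (C = Mul(-2, 4) = -8)
Add(Mul(69, C), Function('V')(-11, 4)) = Add(Mul(69, -8), Add(5, 4)) = Add(-552, 9) = -543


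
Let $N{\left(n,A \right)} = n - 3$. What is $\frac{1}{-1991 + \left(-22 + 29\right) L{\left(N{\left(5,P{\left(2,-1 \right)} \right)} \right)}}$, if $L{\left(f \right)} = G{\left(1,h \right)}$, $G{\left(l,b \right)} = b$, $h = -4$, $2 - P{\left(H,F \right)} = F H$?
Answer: $- \frac{1}{2019} \approx -0.0004953$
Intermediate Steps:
$P{\left(H,F \right)} = 2 - F H$
$N{\left(n,A \right)} = -3 + n$
$L{\left(f \right)} = -4$
$\frac{1}{-1991 + \left(-22 + 29\right) L{\left(N{\left(5,P{\left(2,-1 \right)} \right)} \right)}} = \frac{1}{-1991 + \left(-22 + 29\right) \left(-4\right)} = \frac{1}{-1991 + 7 \left(-4\right)} = \frac{1}{-1991 - 28} = \frac{1}{-2019} = - \frac{1}{2019}$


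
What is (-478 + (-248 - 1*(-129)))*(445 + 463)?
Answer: -542076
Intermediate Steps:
(-478 + (-248 - 1*(-129)))*(445 + 463) = (-478 + (-248 + 129))*908 = (-478 - 119)*908 = -597*908 = -542076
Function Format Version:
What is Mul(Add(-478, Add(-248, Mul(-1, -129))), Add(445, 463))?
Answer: -542076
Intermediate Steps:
Mul(Add(-478, Add(-248, Mul(-1, -129))), Add(445, 463)) = Mul(Add(-478, Add(-248, 129)), 908) = Mul(Add(-478, -119), 908) = Mul(-597, 908) = -542076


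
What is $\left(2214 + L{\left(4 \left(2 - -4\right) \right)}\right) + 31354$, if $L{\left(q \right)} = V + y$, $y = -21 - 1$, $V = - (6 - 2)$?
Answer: $33542$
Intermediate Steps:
$V = -4$ ($V = \left(-1\right) 4 = -4$)
$y = -22$
$L{\left(q \right)} = -26$ ($L{\left(q \right)} = -4 - 22 = -26$)
$\left(2214 + L{\left(4 \left(2 - -4\right) \right)}\right) + 31354 = \left(2214 - 26\right) + 31354 = 2188 + 31354 = 33542$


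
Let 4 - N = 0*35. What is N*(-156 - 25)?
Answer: -724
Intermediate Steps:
N = 4 (N = 4 - 0*35 = 4 - 1*0 = 4 + 0 = 4)
N*(-156 - 25) = 4*(-156 - 25) = 4*(-181) = -724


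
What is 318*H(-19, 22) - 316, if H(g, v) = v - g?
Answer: 12722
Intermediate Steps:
318*H(-19, 22) - 316 = 318*(22 - 1*(-19)) - 316 = 318*(22 + 19) - 316 = 318*41 - 316 = 13038 - 316 = 12722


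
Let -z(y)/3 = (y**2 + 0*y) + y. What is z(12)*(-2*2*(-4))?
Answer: -7488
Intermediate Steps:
z(y) = -3*y - 3*y**2 (z(y) = -3*((y**2 + 0*y) + y) = -3*((y**2 + 0) + y) = -3*(y**2 + y) = -3*(y + y**2) = -3*y - 3*y**2)
z(12)*(-2*2*(-4)) = (-3*12*(1 + 12))*(-2*2*(-4)) = (-3*12*13)*(-4*(-4)) = -468*16 = -7488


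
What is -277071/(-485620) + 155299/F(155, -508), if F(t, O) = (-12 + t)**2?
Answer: 81082125259/9930443380 ≈ 8.1650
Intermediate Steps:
-277071/(-485620) + 155299/F(155, -508) = -277071/(-485620) + 155299/((-12 + 155)**2) = -277071*(-1/485620) + 155299/(143**2) = 277071/485620 + 155299/20449 = 81082125259/9930443380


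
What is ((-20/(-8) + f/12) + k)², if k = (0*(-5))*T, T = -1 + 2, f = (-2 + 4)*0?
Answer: 25/4 ≈ 6.2500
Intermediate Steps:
f = 0 (f = 2*0 = 0)
T = 1
k = 0 (k = (0*(-5))*1 = 0*1 = 0)
((-20/(-8) + f/12) + k)² = ((-20/(-8) + 0/12) + 0)² = ((-20*(-⅛) + 0*(1/12)) + 0)² = ((5/2 + 0) + 0)² = (5/2 + 0)² = (5/2)² = 25/4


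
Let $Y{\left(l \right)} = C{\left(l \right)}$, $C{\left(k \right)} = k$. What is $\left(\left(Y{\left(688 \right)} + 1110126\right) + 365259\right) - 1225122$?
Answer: $250951$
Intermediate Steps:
$Y{\left(l \right)} = l$
$\left(\left(Y{\left(688 \right)} + 1110126\right) + 365259\right) - 1225122 = \left(\left(688 + 1110126\right) + 365259\right) - 1225122 = \left(1110814 + 365259\right) - 1225122 = 1476073 - 1225122 = 250951$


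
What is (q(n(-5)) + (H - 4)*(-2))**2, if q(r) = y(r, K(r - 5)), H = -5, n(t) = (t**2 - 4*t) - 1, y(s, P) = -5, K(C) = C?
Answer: 169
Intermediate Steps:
n(t) = -1 + t**2 - 4*t
q(r) = -5
(q(n(-5)) + (H - 4)*(-2))**2 = (-5 + (-5 - 4)*(-2))**2 = (-5 - 9*(-2))**2 = (-5 + 18)**2 = 13**2 = 169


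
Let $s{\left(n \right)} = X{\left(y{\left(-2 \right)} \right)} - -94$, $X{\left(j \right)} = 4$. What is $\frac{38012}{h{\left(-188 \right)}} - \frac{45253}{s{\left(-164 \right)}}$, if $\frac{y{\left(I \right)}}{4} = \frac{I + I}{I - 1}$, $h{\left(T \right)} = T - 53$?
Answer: $- \frac{14631149}{23618} \approx -619.49$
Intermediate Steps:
$h{\left(T \right)} = -53 + T$
$y{\left(I \right)} = \frac{8 I}{-1 + I}$ ($y{\left(I \right)} = 4 \frac{I + I}{I - 1} = 4 \frac{2 I}{-1 + I} = \frac{8 I}{-1 + I}$)
$s{\left(n \right)} = 98$ ($s{\left(n \right)} = 4 - -94 = 4 + 94 = 98$)
$\frac{38012}{h{\left(-188 \right)}} - \frac{45253}{s{\left(-164 \right)}} = \frac{38012}{-53 - 188} - \frac{45253}{98} = \frac{38012}{-241} - \frac{45253}{98} = 38012 \left(- \frac{1}{241}\right) - \frac{45253}{98} = - \frac{38012}{241} - \frac{45253}{98} = - \frac{14631149}{23618}$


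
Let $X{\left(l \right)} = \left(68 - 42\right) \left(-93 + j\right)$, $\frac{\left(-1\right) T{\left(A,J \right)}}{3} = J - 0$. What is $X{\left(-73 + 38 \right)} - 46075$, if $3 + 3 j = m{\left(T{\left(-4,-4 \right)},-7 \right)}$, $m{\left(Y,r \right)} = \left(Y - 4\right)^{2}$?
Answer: $- \frac{143893}{3} \approx -47964.0$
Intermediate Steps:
$T{\left(A,J \right)} = - 3 J$ ($T{\left(A,J \right)} = - 3 \left(J - 0\right) = - 3 \left(J + 0\right) = - 3 J$)
$m{\left(Y,r \right)} = \left(-4 + Y\right)^{2}$
$j = \frac{61}{3}$ ($j = -1 + \frac{\left(-4 - -12\right)^{2}}{3} = -1 + \frac{\left(-4 + 12\right)^{2}}{3} = -1 + \frac{8^{2}}{3} = -1 + \frac{1}{3} \cdot 64 = -1 + \frac{64}{3} = \frac{61}{3} \approx 20.333$)
$X{\left(l \right)} = - \frac{5668}{3}$ ($X{\left(l \right)} = \left(68 - 42\right) \left(-93 + \frac{61}{3}\right) = 26 \left(- \frac{218}{3}\right) = - \frac{5668}{3}$)
$X{\left(-73 + 38 \right)} - 46075 = - \frac{5668}{3} - 46075 = - \frac{143893}{3}$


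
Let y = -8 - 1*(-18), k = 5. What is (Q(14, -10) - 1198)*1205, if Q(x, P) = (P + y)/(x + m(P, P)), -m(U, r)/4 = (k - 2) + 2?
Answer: -1443590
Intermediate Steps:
m(U, r) = -20 (m(U, r) = -4*((5 - 2) + 2) = -4*(3 + 2) = -4*5 = -20)
y = 10 (y = -8 + 18 = 10)
Q(x, P) = (10 + P)/(-20 + x) (Q(x, P) = (P + 10)/(x - 20) = (10 + P)/(-20 + x))
(Q(14, -10) - 1198)*1205 = ((10 - 10)/(-20 + 14) - 1198)*1205 = (0/(-6) - 1198)*1205 = (-⅙*0 - 1198)*1205 = (0 - 1198)*1205 = -1198*1205 = -1443590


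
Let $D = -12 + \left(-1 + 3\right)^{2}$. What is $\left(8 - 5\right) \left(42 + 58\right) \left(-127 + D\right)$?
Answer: $-40500$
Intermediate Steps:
$D = -8$ ($D = -12 + 2^{2} = -12 + 4 = -8$)
$\left(8 - 5\right) \left(42 + 58\right) \left(-127 + D\right) = \left(8 - 5\right) \left(42 + 58\right) \left(-127 - 8\right) = 3 \cdot 100 \left(-135\right) = 300 \left(-135\right) = -40500$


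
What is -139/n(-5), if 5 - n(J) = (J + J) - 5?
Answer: -139/20 ≈ -6.9500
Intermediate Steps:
n(J) = 10 - 2*J (n(J) = 5 - ((J + J) - 5) = 5 - (2*J - 5) = 5 - (-5 + 2*J) = 5 + (5 - 2*J) = 10 - 2*J)
-139/n(-5) = -139/(10 - 2*(-5)) = -139/(10 + 10) = -139/20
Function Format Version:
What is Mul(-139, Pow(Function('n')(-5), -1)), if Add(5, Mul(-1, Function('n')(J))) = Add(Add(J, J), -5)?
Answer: Rational(-139, 20) ≈ -6.9500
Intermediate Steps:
Function('n')(J) = Add(10, Mul(-2, J)) (Function('n')(J) = Add(5, Mul(-1, Add(Add(J, J), -5))) = Add(5, Mul(-1, Add(Mul(2, J), -5))) = Add(5, Mul(-1, Add(-5, Mul(2, J)))) = Add(5, Add(5, Mul(-2, J))) = Add(10, Mul(-2, J)))
Mul(-139, Pow(Function('n')(-5), -1)) = Mul(-139, Pow(Add(10, Mul(-2, -5)), -1)) = Mul(-139, Pow(Add(10, 10), -1)) = Mul(-139, Pow(20, -1)) = Mul(-139, Rational(1, 20)) = Rational(-139, 20)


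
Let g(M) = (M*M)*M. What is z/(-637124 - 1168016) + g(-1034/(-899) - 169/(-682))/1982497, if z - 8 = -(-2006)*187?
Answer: -287679276517594954225043/1384332932451968132048008 ≈ -0.20781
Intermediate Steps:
z = 375130 (z = 8 - (-2006)*187 = 8 - 2006*(-187) = 8 + 375122 = 375130)
g(M) = M³ (g(M) = M²*M = M³)
z/(-637124 - 1168016) + g(-1034/(-899) - 169/(-682))/1982497 = 375130/(-637124 - 1168016) + (-1034/(-899) - 169/(-682))³/1982497 = 375130/(-1805140) + (-1034*(-1/899) - 169*(-1/682))³*(1/1982497) = 375130*(-1/1805140) + (1034/899 + 169/682)³*(1/1982497) = -37513/180514 + (27649/19778)³*(1/1982497) = -37513/180514 + (21136753640449/7736546098952)*(1/1982497) = -37513/180514 + 21136753640449/15337679431534043144 = -287679276517594954225043/1384332932451968132048008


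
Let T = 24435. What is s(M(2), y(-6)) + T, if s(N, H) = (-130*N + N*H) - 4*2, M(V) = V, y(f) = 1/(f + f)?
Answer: 145001/6 ≈ 24167.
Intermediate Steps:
y(f) = 1/(2*f)
s(N, H) = -8 - 130*N + H*N (s(N, H) = (-130*N + H*N) - 8 = -8 - 130*N + H*N)
s(M(2), y(-6)) + T = (-8 - 130*2 + ((½)/(-6))*2) + 24435 = (-8 - 260 + ((½)*(-⅙))*2) + 24435 = (-8 - 260 - 1/12*2) + 24435 = (-8 - 260 - ⅙) + 24435 = -1609/6 + 24435 = 145001/6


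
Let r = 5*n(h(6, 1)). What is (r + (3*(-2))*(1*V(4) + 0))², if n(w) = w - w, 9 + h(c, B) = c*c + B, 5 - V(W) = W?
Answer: 36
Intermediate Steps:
V(W) = 5 - W
h(c, B) = -9 + B + c² (h(c, B) = -9 + (c*c + B) = -9 + (c² + B) = -9 + (B + c²) = -9 + B + c²)
n(w) = 0
r = 0 (r = 5*0 = 0)
(r + (3*(-2))*(1*V(4) + 0))² = (0 + (3*(-2))*(1*(5 - 1*4) + 0))² = (0 - 6*(1*(5 - 4) + 0))² = (0 - 6*(1*1 + 0))² = (0 - 6*(1 + 0))² = (0 - 6*1)² = (0 - 6)² = (-6)² = 36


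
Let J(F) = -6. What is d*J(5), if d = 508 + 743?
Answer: -7506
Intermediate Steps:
d = 1251
d*J(5) = 1251*(-6) = -7506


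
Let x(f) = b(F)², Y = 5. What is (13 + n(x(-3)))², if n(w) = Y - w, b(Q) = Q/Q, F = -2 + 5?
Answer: 289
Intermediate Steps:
F = 3
b(Q) = 1
x(f) = 1 (x(f) = 1² = 1)
n(w) = 5 - w
(13 + n(x(-3)))² = (13 + (5 - 1*1))² = (13 + (5 - 1))² = (13 + 4)² = 17² = 289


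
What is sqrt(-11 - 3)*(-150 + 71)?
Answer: -79*I*sqrt(14) ≈ -295.59*I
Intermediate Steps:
sqrt(-11 - 3)*(-150 + 71) = sqrt(-14)*(-79) = (I*sqrt(14))*(-79) = -79*I*sqrt(14)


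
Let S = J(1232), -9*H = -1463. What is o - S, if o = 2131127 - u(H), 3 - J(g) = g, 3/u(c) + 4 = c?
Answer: 3042871985/1427 ≈ 2.1324e+6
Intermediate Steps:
H = 1463/9 (H = -⅑*(-1463) = 1463/9 ≈ 162.56)
u(c) = 3/(-4 + c)
J(g) = 3 - g
S = -1229 (S = 3 - 1*1232 = 3 - 1232 = -1229)
o = 3041118202/1427 (o = 2131127 - 3/(-4 + 1463/9) = 2131127 - 3/1427/9 = 2131127 - 3*9/1427 = 2131127 - 1*27/1427 = 2131127 - 27/1427 = 3041118202/1427 ≈ 2.1311e+6)
o - S = 3041118202/1427 - 1*(-1229) = 3041118202/1427 + 1229 = 3042871985/1427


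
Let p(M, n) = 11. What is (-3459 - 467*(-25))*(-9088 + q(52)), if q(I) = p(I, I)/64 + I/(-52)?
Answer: -597390495/8 ≈ -7.4674e+7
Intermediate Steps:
q(I) = 11/64 - I/52 (q(I) = 11/64 + I/(-52) = 11*(1/64) + I*(-1/52) = 11/64 - I/52)
(-3459 - 467*(-25))*(-9088 + q(52)) = (-3459 - 467*(-25))*(-9088 + (11/64 - 1/52*52)) = (-3459 + 11675)*(-9088 + (11/64 - 1)) = 8216*(-9088 - 53/64) = 8216*(-581685/64) = -597390495/8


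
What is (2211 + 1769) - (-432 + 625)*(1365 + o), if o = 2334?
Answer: -709927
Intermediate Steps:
(2211 + 1769) - (-432 + 625)*(1365 + o) = (2211 + 1769) - (-432 + 625)*(1365 + 2334) = 3980 - 193*3699 = 3980 - 1*713907 = 3980 - 713907 = -709927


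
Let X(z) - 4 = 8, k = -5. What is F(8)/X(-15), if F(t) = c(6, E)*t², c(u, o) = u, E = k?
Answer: 32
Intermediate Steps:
E = -5
X(z) = 12 (X(z) = 4 + 8 = 12)
F(t) = 6*t²
F(8)/X(-15) = (6*8²)/12 = (6*64)*(1/12) = 384*(1/12) = 32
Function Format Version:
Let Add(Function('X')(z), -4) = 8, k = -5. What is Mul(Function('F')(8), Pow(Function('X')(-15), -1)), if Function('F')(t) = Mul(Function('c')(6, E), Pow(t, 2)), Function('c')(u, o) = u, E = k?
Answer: 32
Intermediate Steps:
E = -5
Function('X')(z) = 12 (Function('X')(z) = Add(4, 8) = 12)
Function('F')(t) = Mul(6, Pow(t, 2))
Mul(Function('F')(8), Pow(Function('X')(-15), -1)) = Mul(Mul(6, Pow(8, 2)), Pow(12, -1)) = Mul(Mul(6, 64), Rational(1, 12)) = Mul(384, Rational(1, 12)) = 32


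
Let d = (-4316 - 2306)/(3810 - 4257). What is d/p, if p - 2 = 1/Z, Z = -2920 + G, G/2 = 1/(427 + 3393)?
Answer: 18466105889/2492581068 ≈ 7.4084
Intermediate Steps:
G = 1/1910 (G = 2/(427 + 3393) = 2/3820 = 2*(1/3820) = 1/1910 ≈ 0.00052356)
Z = -5577199/1910 (Z = -2920 + 1/1910 = -5577199/1910 ≈ -2920.0)
d = 6622/447 (d = -6622/(-447) = -6622*(-1/447) = 6622/447 ≈ 14.814)
p = 11152488/5577199 (p = 2 + 1/(-5577199/1910) = 2 - 1910/5577199 = 11152488/5577199 ≈ 1.9997)
d/p = 6622/(447*(11152488/5577199)) = (6622/447)*(5577199/11152488) = 18466105889/2492581068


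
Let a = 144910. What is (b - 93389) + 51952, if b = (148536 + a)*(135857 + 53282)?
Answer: 55502041557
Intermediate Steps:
b = 55502082994 (b = (148536 + 144910)*(135857 + 53282) = 293446*189139 = 55502082994)
(b - 93389) + 51952 = (55502082994 - 93389) + 51952 = 55501989605 + 51952 = 55502041557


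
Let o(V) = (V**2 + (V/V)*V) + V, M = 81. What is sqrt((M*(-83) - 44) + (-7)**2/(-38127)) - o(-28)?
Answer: -728 + I*sqrt(9836974097166)/38127 ≈ -728.0 + 82.262*I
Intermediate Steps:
o(V) = V**2 + 2*V (o(V) = (V**2 + 1*V) + V = (V**2 + V) + V = (V + V**2) + V = V**2 + 2*V)
sqrt((M*(-83) - 44) + (-7)**2/(-38127)) - o(-28) = sqrt((81*(-83) - 44) + (-7)**2/(-38127)) - (-28)*(2 - 28) = sqrt((-6723 - 44) + 49*(-1/38127)) - (-28)*(-26) = sqrt(-6767 - 49/38127) - 1*728 = sqrt(-258005458/38127) - 728 = I*sqrt(9836974097166)/38127 - 728 = -728 + I*sqrt(9836974097166)/38127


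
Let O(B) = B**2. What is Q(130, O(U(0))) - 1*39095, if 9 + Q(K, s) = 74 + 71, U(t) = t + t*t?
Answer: -38959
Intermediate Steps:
U(t) = t + t**2
Q(K, s) = 136 (Q(K, s) = -9 + (74 + 71) = -9 + 145 = 136)
Q(130, O(U(0))) - 1*39095 = 136 - 1*39095 = 136 - 39095 = -38959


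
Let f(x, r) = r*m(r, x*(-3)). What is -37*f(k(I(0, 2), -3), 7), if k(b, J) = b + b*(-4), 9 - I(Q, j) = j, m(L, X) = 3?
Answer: -777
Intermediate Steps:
I(Q, j) = 9 - j
k(b, J) = -3*b (k(b, J) = b - 4*b = -3*b)
f(x, r) = 3*r (f(x, r) = r*3 = 3*r)
-37*f(k(I(0, 2), -3), 7) = -111*7 = -37*21 = -777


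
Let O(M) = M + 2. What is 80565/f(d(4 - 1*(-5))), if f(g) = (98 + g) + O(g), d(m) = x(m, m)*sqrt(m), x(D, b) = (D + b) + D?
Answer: 615/2 ≈ 307.50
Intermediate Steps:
x(D, b) = b + 2*D
O(M) = 2 + M
d(m) = 3*m**(3/2) (d(m) = (m + 2*m)*sqrt(m) = (3*m)*sqrt(m) = 3*m**(3/2))
f(g) = 100 + 2*g (f(g) = (98 + g) + (2 + g) = 100 + 2*g)
80565/f(d(4 - 1*(-5))) = 80565/(100 + 2*(3*(4 - 1*(-5))**(3/2))) = 80565/(100 + 2*(3*(4 + 5)**(3/2))) = 80565/(100 + 2*(3*9**(3/2))) = 80565/(100 + 2*(3*27)) = 80565/(100 + 2*81) = 80565/(100 + 162) = 80565/262 = 80565*(1/262) = 615/2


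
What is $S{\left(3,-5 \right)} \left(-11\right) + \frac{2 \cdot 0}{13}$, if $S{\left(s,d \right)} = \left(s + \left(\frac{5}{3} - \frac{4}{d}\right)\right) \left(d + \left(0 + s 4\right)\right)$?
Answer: $- \frac{6314}{15} \approx -420.93$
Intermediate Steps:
$S{\left(s,d \right)} = \left(d + 4 s\right) \left(\frac{5}{3} + s - \frac{4}{d}\right)$ ($S{\left(s,d \right)} = \left(s + \left(5 \cdot \frac{1}{3} - \frac{4}{d}\right)\right) \left(d + \left(0 + 4 s\right)\right) = \left(s + \left(\frac{5}{3} - \frac{4}{d}\right)\right) \left(d + 4 s\right) = \left(\frac{5}{3} + s - \frac{4}{d}\right) \left(d + 4 s\right) = \left(d + 4 s\right) \left(\frac{5}{3} + s - \frac{4}{d}\right)$)
$S{\left(3,-5 \right)} \left(-11\right) + \frac{2 \cdot 0}{13} = \left(-4 + 4 \cdot 3^{2} + \frac{5}{3} \left(-5\right) + \frac{20}{3} \cdot 3 - 15 - \frac{48}{-5}\right) \left(-11\right) + \frac{2 \cdot 0}{13} = \left(-4 + 4 \cdot 9 - \frac{25}{3} + 20 - 15 - 48 \left(- \frac{1}{5}\right)\right) \left(-11\right) + 0 \cdot \frac{1}{13} = \left(-4 + 36 - \frac{25}{3} + 20 - 15 + \frac{48}{5}\right) \left(-11\right) + 0 = \frac{574}{15} \left(-11\right) + 0 = - \frac{6314}{15} + 0 = - \frac{6314}{15}$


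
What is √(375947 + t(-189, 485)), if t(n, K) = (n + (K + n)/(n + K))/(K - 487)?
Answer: √376041 ≈ 613.22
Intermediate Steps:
t(n, K) = (1 + n)/(-487 + K) (t(n, K) = (n + (K + n)/(K + n))/(-487 + K) = (n + 1)/(-487 + K) = (1 + n)/(-487 + K))
√(375947 + t(-189, 485)) = √(375947 + (1 - 189)/(-487 + 485)) = √(375947 - 188/(-2)) = √(375947 - ½*(-188)) = √(375947 + 94) = √376041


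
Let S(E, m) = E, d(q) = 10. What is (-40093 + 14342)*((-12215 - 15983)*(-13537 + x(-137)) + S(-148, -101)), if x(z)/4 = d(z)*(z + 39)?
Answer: -12675989955838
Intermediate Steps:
x(z) = 1560 + 40*z (x(z) = 4*(10*(z + 39)) = 4*(10*(39 + z)) = 4*(390 + 10*z) = 1560 + 40*z)
(-40093 + 14342)*((-12215 - 15983)*(-13537 + x(-137)) + S(-148, -101)) = (-40093 + 14342)*((-12215 - 15983)*(-13537 + (1560 + 40*(-137))) - 148) = -25751*(-28198*(-13537 + (1560 - 5480)) - 148) = -25751*(-28198*(-13537 - 3920) - 148) = -25751*(-28198*(-17457) - 148) = -25751*(492252486 - 148) = -25751*492252338 = -12675989955838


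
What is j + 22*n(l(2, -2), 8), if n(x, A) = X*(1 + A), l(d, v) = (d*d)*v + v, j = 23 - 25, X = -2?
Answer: -398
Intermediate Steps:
j = -2
l(d, v) = v + v*d² (l(d, v) = d²*v + v = v*d² + v = v + v*d²)
n(x, A) = -2 - 2*A (n(x, A) = -2*(1 + A) = -2 - 2*A)
j + 22*n(l(2, -2), 8) = -2 + 22*(-2 - 2*8) = -2 + 22*(-2 - 16) = -2 + 22*(-18) = -2 - 396 = -398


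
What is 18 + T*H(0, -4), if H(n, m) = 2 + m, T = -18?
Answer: 54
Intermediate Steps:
18 + T*H(0, -4) = 18 - 18*(2 - 4) = 18 - 18*(-2) = 18 + 36 = 54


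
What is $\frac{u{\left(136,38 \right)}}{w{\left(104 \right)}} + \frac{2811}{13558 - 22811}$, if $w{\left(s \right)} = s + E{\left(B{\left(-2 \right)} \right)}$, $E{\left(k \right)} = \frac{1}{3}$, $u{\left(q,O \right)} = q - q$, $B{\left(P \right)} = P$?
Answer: $- \frac{2811}{9253} \approx -0.30379$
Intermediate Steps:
$u{\left(q,O \right)} = 0$
$E{\left(k \right)} = \frac{1}{3}$
$w{\left(s \right)} = \frac{1}{3} + s$ ($w{\left(s \right)} = s + \frac{1}{3} = \frac{1}{3} + s$)
$\frac{u{\left(136,38 \right)}}{w{\left(104 \right)}} + \frac{2811}{13558 - 22811} = \frac{0}{\frac{1}{3} + 104} + \frac{2811}{13558 - 22811} = \frac{0}{\frac{313}{3}} + \frac{2811}{-9253} = 0 \cdot \frac{3}{313} + 2811 \left(- \frac{1}{9253}\right) = 0 - \frac{2811}{9253} = - \frac{2811}{9253}$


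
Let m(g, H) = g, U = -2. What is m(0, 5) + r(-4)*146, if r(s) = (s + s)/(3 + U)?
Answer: -1168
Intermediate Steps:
r(s) = 2*s (r(s) = (s + s)/(3 - 2) = (2*s)/1 = (2*s)*1 = 2*s)
m(0, 5) + r(-4)*146 = 0 + (2*(-4))*146 = 0 - 8*146 = 0 - 1168 = -1168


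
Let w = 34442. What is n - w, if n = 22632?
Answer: -11810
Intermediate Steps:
n - w = 22632 - 1*34442 = 22632 - 34442 = -11810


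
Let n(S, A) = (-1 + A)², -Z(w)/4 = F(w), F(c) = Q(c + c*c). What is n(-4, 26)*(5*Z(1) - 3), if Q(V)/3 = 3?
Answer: -114375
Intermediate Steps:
Q(V) = 9 (Q(V) = 3*3 = 9)
F(c) = 9
Z(w) = -36 (Z(w) = -4*9 = -36)
n(-4, 26)*(5*Z(1) - 3) = (-1 + 26)²*(5*(-36) - 3) = 25²*(-180 - 3) = 625*(-183) = -114375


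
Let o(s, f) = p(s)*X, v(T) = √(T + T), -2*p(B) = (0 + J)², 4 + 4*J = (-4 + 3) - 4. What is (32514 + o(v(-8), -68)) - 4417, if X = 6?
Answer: 449309/16 ≈ 28082.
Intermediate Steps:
J = -9/4 (J = -1 + ((-4 + 3) - 4)/4 = -1 + (-1 - 4)/4 = -1 + (¼)*(-5) = -1 - 5/4 = -9/4 ≈ -2.2500)
p(B) = -81/32 (p(B) = -(0 - 9/4)²/2 = -(-9/4)²/2 = -½*81/16 = -81/32)
v(T) = √2*√T (v(T) = √(2*T) = √2*√T)
o(s, f) = -243/16 (o(s, f) = -81/32*6 = -243/16)
(32514 + o(v(-8), -68)) - 4417 = (32514 - 243/16) - 4417 = 519981/16 - 4417 = 449309/16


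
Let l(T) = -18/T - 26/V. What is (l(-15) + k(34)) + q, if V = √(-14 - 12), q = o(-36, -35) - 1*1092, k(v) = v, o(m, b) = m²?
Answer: 1196/5 + I*√26 ≈ 239.2 + 5.099*I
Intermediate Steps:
q = 204 (q = (-36)² - 1*1092 = 1296 - 1092 = 204)
V = I*√26 (V = √(-26) = I*√26 ≈ 5.099*I)
l(T) = -18/T + I*√26 (l(T) = -18/T - 26*(-I*√26/26) = -18/T - (-1)*I*√26 = -18/T + I*√26)
(l(-15) + k(34)) + q = ((-18/(-15) + I*√26) + 34) + 204 = ((-18*(-1/15) + I*√26) + 34) + 204 = ((6/5 + I*√26) + 34) + 204 = (176/5 + I*√26) + 204 = 1196/5 + I*√26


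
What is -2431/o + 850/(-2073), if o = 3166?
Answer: -7730563/6563118 ≈ -1.1779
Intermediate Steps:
-2431/o + 850/(-2073) = -2431/3166 + 850/(-2073) = -2431*1/3166 + 850*(-1/2073) = -2431/3166 - 850/2073 = -7730563/6563118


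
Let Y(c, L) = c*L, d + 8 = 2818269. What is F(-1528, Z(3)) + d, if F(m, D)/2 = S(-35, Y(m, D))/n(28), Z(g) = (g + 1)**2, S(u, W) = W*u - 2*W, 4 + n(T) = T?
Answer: 8680927/3 ≈ 2.8936e+6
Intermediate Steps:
d = 2818261 (d = -8 + 2818269 = 2818261)
Y(c, L) = L*c
n(T) = -4 + T
S(u, W) = -2*W + W*u
Z(g) = (1 + g)**2
F(m, D) = -37*D*m/12 (F(m, D) = 2*(((D*m)*(-2 - 35))/(-4 + 28)) = 2*(((D*m)*(-37))/24) = 2*(-37*D*m*(1/24)) = 2*(-37*D*m/24) = -37*D*m/12)
F(-1528, Z(3)) + d = -37/12*(1 + 3)**2*(-1528) + 2818261 = -37/12*4**2*(-1528) + 2818261 = -37/12*16*(-1528) + 2818261 = 226144/3 + 2818261 = 8680927/3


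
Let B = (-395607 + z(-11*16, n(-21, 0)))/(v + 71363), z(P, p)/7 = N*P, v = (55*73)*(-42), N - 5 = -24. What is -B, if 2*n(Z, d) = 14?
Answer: -372199/97267 ≈ -3.8266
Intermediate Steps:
N = -19 (N = 5 - 24 = -19)
n(Z, d) = 7 (n(Z, d) = (½)*14 = 7)
v = -168630 (v = 4015*(-42) = -168630)
z(P, p) = -133*P (z(P, p) = 7*(-19*P) = -133*P)
B = 372199/97267 (B = (-395607 - (-1463)*16)/(-168630 + 71363) = (-395607 - 133*(-176))/(-97267) = (-395607 + 23408)*(-1/97267) = -372199*(-1/97267) = 372199/97267 ≈ 3.8266)
-B = -1*372199/97267 = -372199/97267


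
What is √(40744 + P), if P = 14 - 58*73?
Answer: 2*√9131 ≈ 191.11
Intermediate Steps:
P = -4220 (P = 14 - 4234 = -4220)
√(40744 + P) = √(40744 - 4220) = √36524 = 2*√9131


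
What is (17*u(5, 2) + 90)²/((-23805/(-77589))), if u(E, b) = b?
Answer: 132556496/2645 ≈ 50116.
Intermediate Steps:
(17*u(5, 2) + 90)²/((-23805/(-77589))) = (17*2 + 90)²/((-23805/(-77589))) = (34 + 90)²/((-23805*(-1/77589))) = 124²/(2645/8621) = 15376*(8621/2645) = 132556496/2645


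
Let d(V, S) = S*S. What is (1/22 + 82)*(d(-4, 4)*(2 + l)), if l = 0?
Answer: 28880/11 ≈ 2625.5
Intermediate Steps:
d(V, S) = S²
(1/22 + 82)*(d(-4, 4)*(2 + l)) = (1/22 + 82)*(4²*(2 + 0)) = (1/22 + 82)*(16*2) = (1805/22)*32 = 28880/11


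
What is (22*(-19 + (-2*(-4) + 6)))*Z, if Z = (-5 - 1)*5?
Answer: 3300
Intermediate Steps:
Z = -30 (Z = -6*5 = -30)
(22*(-19 + (-2*(-4) + 6)))*Z = (22*(-19 + (-2*(-4) + 6)))*(-30) = (22*(-19 + (8 + 6)))*(-30) = (22*(-19 + 14))*(-30) = (22*(-5))*(-30) = -110*(-30) = 3300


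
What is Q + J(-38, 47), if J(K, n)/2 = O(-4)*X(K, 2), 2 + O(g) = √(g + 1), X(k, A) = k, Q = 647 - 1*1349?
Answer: -550 - 76*I*√3 ≈ -550.0 - 131.64*I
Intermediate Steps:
Q = -702 (Q = 647 - 1349 = -702)
O(g) = -2 + √(1 + g) (O(g) = -2 + √(g + 1) = -2 + √(1 + g))
J(K, n) = 2*K*(-2 + I*√3) (J(K, n) = 2*((-2 + √(1 - 4))*K) = 2*((-2 + √(-3))*K) = 2*((-2 + I*√3)*K) = 2*(K*(-2 + I*√3)) = 2*K*(-2 + I*√3))
Q + J(-38, 47) = -702 + 2*(-38)*(-2 + I*√3) = -702 + (152 - 76*I*√3) = -550 - 76*I*√3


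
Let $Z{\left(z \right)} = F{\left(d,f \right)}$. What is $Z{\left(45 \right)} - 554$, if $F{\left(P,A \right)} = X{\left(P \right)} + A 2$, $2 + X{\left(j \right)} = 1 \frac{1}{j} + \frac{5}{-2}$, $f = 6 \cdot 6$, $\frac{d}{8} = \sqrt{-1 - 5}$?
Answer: $- \frac{973}{2} - \frac{i \sqrt{6}}{48} \approx -486.5 - 0.051031 i$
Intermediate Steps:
$d = 8 i \sqrt{6}$ ($d = 8 \sqrt{-1 - 5} = 8 \sqrt{-6} = 8 i \sqrt{6} \approx 19.596 i$)
$f = 36$
$X{\left(j \right)} = - \frac{9}{2} + \frac{1}{j}$ ($X{\left(j \right)} = -2 + \left(1 \frac{1}{j} + \frac{5}{-2}\right) = -2 + \left(\frac{1}{j} + 5 \left(- \frac{1}{2}\right)\right) = -2 - \left(\frac{5}{2} - \frac{1}{j}\right) = - \frac{9}{2} + \frac{1}{j}$)
$F{\left(P,A \right)} = - \frac{9}{2} + \frac{1}{P} + 2 A$ ($F{\left(P,A \right)} = \left(- \frac{9}{2} + \frac{1}{P}\right) + A 2 = \left(- \frac{9}{2} + \frac{1}{P}\right) + 2 A = - \frac{9}{2} + \frac{1}{P} + 2 A$)
$Z{\left(z \right)} = \frac{135}{2} - \frac{i \sqrt{6}}{48}$ ($Z{\left(z \right)} = - \frac{9}{2} + \frac{1}{8 i \sqrt{6}} + 2 \cdot 36 = - \frac{9}{2} - \frac{i \sqrt{6}}{48} + 72 = \frac{135}{2} - \frac{i \sqrt{6}}{48}$)
$Z{\left(45 \right)} - 554 = \left(\frac{135}{2} - \frac{i \sqrt{6}}{48}\right) - 554 = - \frac{973}{2} - \frac{i \sqrt{6}}{48}$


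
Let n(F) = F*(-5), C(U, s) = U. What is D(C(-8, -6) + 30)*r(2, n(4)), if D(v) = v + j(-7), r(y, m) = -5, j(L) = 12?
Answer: -170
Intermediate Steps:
n(F) = -5*F
D(v) = 12 + v (D(v) = v + 12 = 12 + v)
D(C(-8, -6) + 30)*r(2, n(4)) = (12 + (-8 + 30))*(-5) = (12 + 22)*(-5) = 34*(-5) = -170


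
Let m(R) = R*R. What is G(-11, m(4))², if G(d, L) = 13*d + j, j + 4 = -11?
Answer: 24964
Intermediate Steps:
j = -15 (j = -4 - 11 = -15)
m(R) = R²
G(d, L) = -15 + 13*d (G(d, L) = 13*d - 15 = -15 + 13*d)
G(-11, m(4))² = (-15 + 13*(-11))² = (-15 - 143)² = (-158)² = 24964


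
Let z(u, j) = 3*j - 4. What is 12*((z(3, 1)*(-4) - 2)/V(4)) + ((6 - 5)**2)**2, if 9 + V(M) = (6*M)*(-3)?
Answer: 19/27 ≈ 0.70370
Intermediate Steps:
z(u, j) = -4 + 3*j
V(M) = -9 - 18*M (V(M) = -9 + (6*M)*(-3) = -9 - 18*M)
12*((z(3, 1)*(-4) - 2)/V(4)) + ((6 - 5)**2)**2 = 12*(((-4 + 3*1)*(-4) - 2)/(-9 - 18*4)) + ((6 - 5)**2)**2 = 12*(((-4 + 3)*(-4) - 2)/(-9 - 72)) + (1**2)**2 = 12*((-1*(-4) - 2)/(-81)) + 1**2 = 12*((4 - 2)*(-1/81)) + 1 = 12*(2*(-1/81)) + 1 = 12*(-2/81) + 1 = -8/27 + 1 = 19/27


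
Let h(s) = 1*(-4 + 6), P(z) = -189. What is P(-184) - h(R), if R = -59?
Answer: -191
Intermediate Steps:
h(s) = 2 (h(s) = 1*2 = 2)
P(-184) - h(R) = -189 - 1*2 = -189 - 2 = -191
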